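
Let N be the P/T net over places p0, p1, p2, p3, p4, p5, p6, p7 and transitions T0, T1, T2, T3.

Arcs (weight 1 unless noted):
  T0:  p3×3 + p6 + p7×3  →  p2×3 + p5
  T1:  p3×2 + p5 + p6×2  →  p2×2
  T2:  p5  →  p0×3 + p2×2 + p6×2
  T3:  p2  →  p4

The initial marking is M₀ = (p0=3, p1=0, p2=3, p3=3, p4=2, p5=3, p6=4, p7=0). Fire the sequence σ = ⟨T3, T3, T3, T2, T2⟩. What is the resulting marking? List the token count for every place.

(p0=9, p1=0, p2=4, p3=3, p4=5, p5=1, p6=8, p7=0)

step 1: fire T3:  (p0=3, p1=0, p2=3, p3=3, p4=2, p5=3, p6=4, p7=0) → (p0=3, p1=0, p2=2, p3=3, p4=3, p5=3, p6=4, p7=0)
step 2: fire T3:  (p0=3, p1=0, p2=2, p3=3, p4=3, p5=3, p6=4, p7=0) → (p0=3, p1=0, p2=1, p3=3, p4=4, p5=3, p6=4, p7=0)
step 3: fire T3:  (p0=3, p1=0, p2=1, p3=3, p4=4, p5=3, p6=4, p7=0) → (p0=3, p1=0, p2=0, p3=3, p4=5, p5=3, p6=4, p7=0)
step 4: fire T2:  (p0=3, p1=0, p2=0, p3=3, p4=5, p5=3, p6=4, p7=0) → (p0=6, p1=0, p2=2, p3=3, p4=5, p5=2, p6=6, p7=0)
step 5: fire T2:  (p0=6, p1=0, p2=2, p3=3, p4=5, p5=2, p6=6, p7=0) → (p0=9, p1=0, p2=4, p3=3, p4=5, p5=1, p6=8, p7=0)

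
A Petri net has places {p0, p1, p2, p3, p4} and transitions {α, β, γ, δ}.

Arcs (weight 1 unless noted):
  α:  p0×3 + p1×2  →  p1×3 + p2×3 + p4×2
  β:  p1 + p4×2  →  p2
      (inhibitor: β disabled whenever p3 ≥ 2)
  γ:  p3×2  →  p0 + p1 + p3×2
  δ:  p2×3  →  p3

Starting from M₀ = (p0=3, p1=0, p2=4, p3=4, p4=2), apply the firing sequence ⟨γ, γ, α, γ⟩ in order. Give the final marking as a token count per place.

(p0=3, p1=4, p2=7, p3=4, p4=4)

step 1: fire γ:  (p0=3, p1=0, p2=4, p3=4, p4=2) → (p0=4, p1=1, p2=4, p3=4, p4=2)
step 2: fire γ:  (p0=4, p1=1, p2=4, p3=4, p4=2) → (p0=5, p1=2, p2=4, p3=4, p4=2)
step 3: fire α:  (p0=5, p1=2, p2=4, p3=4, p4=2) → (p0=2, p1=3, p2=7, p3=4, p4=4)
step 4: fire γ:  (p0=2, p1=3, p2=7, p3=4, p4=4) → (p0=3, p1=4, p2=7, p3=4, p4=4)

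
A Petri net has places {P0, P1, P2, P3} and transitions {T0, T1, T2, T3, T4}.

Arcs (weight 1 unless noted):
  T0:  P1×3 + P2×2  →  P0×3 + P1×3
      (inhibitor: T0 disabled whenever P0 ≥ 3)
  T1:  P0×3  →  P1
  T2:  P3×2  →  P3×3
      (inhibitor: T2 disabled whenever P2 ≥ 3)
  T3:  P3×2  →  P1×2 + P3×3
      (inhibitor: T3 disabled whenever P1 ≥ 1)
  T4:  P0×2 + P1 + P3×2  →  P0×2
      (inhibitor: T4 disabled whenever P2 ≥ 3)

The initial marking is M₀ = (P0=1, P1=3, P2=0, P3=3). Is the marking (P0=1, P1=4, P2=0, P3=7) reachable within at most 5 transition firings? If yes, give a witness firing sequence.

NO — not reachable within 5 firings

depth 0: 1 marking
depth 1: 2 markings reached so far
depth 2: 3 markings reached so far
depth 3: 4 markings reached so far
depth 4: 5 markings reached so far
depth 5: 6 markings reached so far
target is not among the 6 markings reachable within 5 steps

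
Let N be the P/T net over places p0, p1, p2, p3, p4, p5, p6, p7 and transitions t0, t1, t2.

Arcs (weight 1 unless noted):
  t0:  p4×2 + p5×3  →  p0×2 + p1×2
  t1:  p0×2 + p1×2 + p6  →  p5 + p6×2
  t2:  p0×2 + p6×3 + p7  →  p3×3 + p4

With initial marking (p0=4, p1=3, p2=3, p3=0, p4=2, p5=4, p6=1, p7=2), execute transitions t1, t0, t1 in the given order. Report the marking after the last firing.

(p0=2, p1=1, p2=3, p3=0, p4=0, p5=3, p6=3, p7=2)

step 1: fire t1:  (p0=4, p1=3, p2=3, p3=0, p4=2, p5=4, p6=1, p7=2) → (p0=2, p1=1, p2=3, p3=0, p4=2, p5=5, p6=2, p7=2)
step 2: fire t0:  (p0=2, p1=1, p2=3, p3=0, p4=2, p5=5, p6=2, p7=2) → (p0=4, p1=3, p2=3, p3=0, p4=0, p5=2, p6=2, p7=2)
step 3: fire t1:  (p0=4, p1=3, p2=3, p3=0, p4=0, p5=2, p6=2, p7=2) → (p0=2, p1=1, p2=3, p3=0, p4=0, p5=3, p6=3, p7=2)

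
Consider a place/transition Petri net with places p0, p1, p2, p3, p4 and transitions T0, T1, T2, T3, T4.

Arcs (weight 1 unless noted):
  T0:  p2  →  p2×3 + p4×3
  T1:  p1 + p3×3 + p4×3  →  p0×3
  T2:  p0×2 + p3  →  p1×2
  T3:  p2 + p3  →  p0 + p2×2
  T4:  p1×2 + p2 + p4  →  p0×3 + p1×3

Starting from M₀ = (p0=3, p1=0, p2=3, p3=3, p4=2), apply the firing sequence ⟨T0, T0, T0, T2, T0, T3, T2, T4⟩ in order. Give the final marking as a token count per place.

step 1: fire T0:  (p0=3, p1=0, p2=3, p3=3, p4=2) → (p0=3, p1=0, p2=5, p3=3, p4=5)
step 2: fire T0:  (p0=3, p1=0, p2=5, p3=3, p4=5) → (p0=3, p1=0, p2=7, p3=3, p4=8)
step 3: fire T0:  (p0=3, p1=0, p2=7, p3=3, p4=8) → (p0=3, p1=0, p2=9, p3=3, p4=11)
step 4: fire T2:  (p0=3, p1=0, p2=9, p3=3, p4=11) → (p0=1, p1=2, p2=9, p3=2, p4=11)
step 5: fire T0:  (p0=1, p1=2, p2=9, p3=2, p4=11) → (p0=1, p1=2, p2=11, p3=2, p4=14)
step 6: fire T3:  (p0=1, p1=2, p2=11, p3=2, p4=14) → (p0=2, p1=2, p2=12, p3=1, p4=14)
step 7: fire T2:  (p0=2, p1=2, p2=12, p3=1, p4=14) → (p0=0, p1=4, p2=12, p3=0, p4=14)
step 8: fire T4:  (p0=0, p1=4, p2=12, p3=0, p4=14) → (p0=3, p1=5, p2=11, p3=0, p4=13)

(p0=3, p1=5, p2=11, p3=0, p4=13)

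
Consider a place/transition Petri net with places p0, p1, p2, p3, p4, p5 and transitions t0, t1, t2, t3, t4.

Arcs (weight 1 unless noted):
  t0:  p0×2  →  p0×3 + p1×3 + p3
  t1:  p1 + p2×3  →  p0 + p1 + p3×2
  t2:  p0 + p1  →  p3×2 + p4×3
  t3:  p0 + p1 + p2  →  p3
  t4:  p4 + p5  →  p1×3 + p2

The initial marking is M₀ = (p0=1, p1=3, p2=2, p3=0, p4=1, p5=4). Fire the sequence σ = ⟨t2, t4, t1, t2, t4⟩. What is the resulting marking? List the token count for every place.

(p0=0, p1=7, p2=1, p3=6, p4=5, p5=2)

step 1: fire t2:  (p0=1, p1=3, p2=2, p3=0, p4=1, p5=4) → (p0=0, p1=2, p2=2, p3=2, p4=4, p5=4)
step 2: fire t4:  (p0=0, p1=2, p2=2, p3=2, p4=4, p5=4) → (p0=0, p1=5, p2=3, p3=2, p4=3, p5=3)
step 3: fire t1:  (p0=0, p1=5, p2=3, p3=2, p4=3, p5=3) → (p0=1, p1=5, p2=0, p3=4, p4=3, p5=3)
step 4: fire t2:  (p0=1, p1=5, p2=0, p3=4, p4=3, p5=3) → (p0=0, p1=4, p2=0, p3=6, p4=6, p5=3)
step 5: fire t4:  (p0=0, p1=4, p2=0, p3=6, p4=6, p5=3) → (p0=0, p1=7, p2=1, p3=6, p4=5, p5=2)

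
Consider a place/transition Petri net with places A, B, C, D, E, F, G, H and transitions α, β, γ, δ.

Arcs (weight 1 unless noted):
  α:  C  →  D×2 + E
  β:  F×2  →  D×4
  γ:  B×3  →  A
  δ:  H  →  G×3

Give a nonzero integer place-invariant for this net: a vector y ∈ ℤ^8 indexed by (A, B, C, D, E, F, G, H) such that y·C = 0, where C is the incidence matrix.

y = (A:3, B:1, C:0, D:0, E:0, F:0, G:0, H:0)

Incidence matrix C (rows=places, cols=transitions):
        α    β    γ    δ
    A   0    0    1    0
    B   0    0   -3    0
    C  -1    0    0    0
    D   2    4    0    0
    E   1    0    0    0
    F   0   -2    0    0
    G   0    0    0    3
    H   0    0    0   -1

Candidate y = [3, 1, 0, 0, 0, 0, 0, 0]; check y·C column-wise:
  col α: 3·0 + 1·0 + 0·-1 + 0·2 + 0·1 = 0
  col β: 3·0 + 1·0 + 0·4 + 0·-2 = 0
  col γ: 3·1 + 1·-3 = 0
  col δ: 3·0 + 1·0 + 0·3 + 0·-1 = 0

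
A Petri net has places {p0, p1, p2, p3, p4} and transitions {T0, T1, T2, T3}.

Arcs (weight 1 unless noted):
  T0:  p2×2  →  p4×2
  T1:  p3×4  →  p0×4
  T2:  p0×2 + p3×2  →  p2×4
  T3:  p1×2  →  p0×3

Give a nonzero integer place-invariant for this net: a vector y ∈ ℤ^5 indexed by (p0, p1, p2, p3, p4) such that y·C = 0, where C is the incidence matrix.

y = (p0:2, p1:3, p2:2, p3:2, p4:2)

Incidence matrix C (rows=places, cols=transitions):
       T0   T1   T2   T3
   p0   0    4   -2    3
   p1   0    0    0   -2
   p2  -2    0    4    0
   p3   0   -4   -2    0
   p4   2    0    0    0

Candidate y = [2, 3, 2, 2, 2]; check y·C column-wise:
  col T0: 2·0 + 3·0 + 2·-2 + 2·0 + 2·2 = 0
  col T1: 2·4 + 3·0 + 2·0 + 2·-4 + 2·0 = 0
  col T2: 2·-2 + 3·0 + 2·4 + 2·-2 + 2·0 = 0
  col T3: 2·3 + 3·-2 + 2·0 + 2·0 + 2·0 = 0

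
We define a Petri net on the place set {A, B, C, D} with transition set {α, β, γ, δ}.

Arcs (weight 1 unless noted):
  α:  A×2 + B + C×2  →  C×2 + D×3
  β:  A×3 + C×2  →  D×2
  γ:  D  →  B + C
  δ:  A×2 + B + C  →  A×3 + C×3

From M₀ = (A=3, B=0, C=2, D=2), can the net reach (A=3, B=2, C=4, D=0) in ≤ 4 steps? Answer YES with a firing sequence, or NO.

step 1: fire γ:  (A=3, B=0, C=2, D=2) → (A=3, B=1, C=3, D=1)
step 2: fire γ:  (A=3, B=1, C=3, D=1) → (A=3, B=2, C=4, D=0)

YES — reachable via ⟨γ, γ⟩ (2 firings)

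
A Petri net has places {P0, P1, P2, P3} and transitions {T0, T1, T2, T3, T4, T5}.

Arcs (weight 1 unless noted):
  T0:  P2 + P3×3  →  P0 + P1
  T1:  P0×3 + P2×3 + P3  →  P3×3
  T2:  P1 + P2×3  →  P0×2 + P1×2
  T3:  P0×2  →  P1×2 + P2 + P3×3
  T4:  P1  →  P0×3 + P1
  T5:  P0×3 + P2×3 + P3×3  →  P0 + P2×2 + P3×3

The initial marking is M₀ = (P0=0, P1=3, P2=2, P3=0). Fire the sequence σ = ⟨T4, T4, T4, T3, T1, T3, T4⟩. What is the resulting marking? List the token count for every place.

(P0=5, P1=7, P2=1, P3=8)

step 1: fire T4:  (P0=0, P1=3, P2=2, P3=0) → (P0=3, P1=3, P2=2, P3=0)
step 2: fire T4:  (P0=3, P1=3, P2=2, P3=0) → (P0=6, P1=3, P2=2, P3=0)
step 3: fire T4:  (P0=6, P1=3, P2=2, P3=0) → (P0=9, P1=3, P2=2, P3=0)
step 4: fire T3:  (P0=9, P1=3, P2=2, P3=0) → (P0=7, P1=5, P2=3, P3=3)
step 5: fire T1:  (P0=7, P1=5, P2=3, P3=3) → (P0=4, P1=5, P2=0, P3=5)
step 6: fire T3:  (P0=4, P1=5, P2=0, P3=5) → (P0=2, P1=7, P2=1, P3=8)
step 7: fire T4:  (P0=2, P1=7, P2=1, P3=8) → (P0=5, P1=7, P2=1, P3=8)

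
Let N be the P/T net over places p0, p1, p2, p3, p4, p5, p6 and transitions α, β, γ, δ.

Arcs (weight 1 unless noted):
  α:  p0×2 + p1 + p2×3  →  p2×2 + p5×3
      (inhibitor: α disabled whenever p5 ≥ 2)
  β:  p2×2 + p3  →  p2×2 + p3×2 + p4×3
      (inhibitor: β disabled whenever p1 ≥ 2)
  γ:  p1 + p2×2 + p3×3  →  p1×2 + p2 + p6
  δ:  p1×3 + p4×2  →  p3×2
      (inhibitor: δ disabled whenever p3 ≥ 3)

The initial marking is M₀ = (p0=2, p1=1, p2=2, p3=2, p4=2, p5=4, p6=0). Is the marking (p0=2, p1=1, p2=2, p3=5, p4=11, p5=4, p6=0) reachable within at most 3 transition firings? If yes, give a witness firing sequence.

YES — reachable via ⟨β, β, β⟩ (3 firings)

step 1: fire β:  (p0=2, p1=1, p2=2, p3=2, p4=2, p5=4, p6=0) → (p0=2, p1=1, p2=2, p3=3, p4=5, p5=4, p6=0)
step 2: fire β:  (p0=2, p1=1, p2=2, p3=3, p4=5, p5=4, p6=0) → (p0=2, p1=1, p2=2, p3=4, p4=8, p5=4, p6=0)
step 3: fire β:  (p0=2, p1=1, p2=2, p3=4, p4=8, p5=4, p6=0) → (p0=2, p1=1, p2=2, p3=5, p4=11, p5=4, p6=0)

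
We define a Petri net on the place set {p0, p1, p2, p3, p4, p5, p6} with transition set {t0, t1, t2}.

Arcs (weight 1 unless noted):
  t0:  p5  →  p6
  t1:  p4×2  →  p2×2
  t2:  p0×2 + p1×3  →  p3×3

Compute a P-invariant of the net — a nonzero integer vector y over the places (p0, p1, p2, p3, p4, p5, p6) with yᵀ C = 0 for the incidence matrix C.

y = (p0:3, p1:-2, p2:0, p3:0, p4:0, p5:0, p6:0)

Incidence matrix C (rows=places, cols=transitions):
       t0   t1   t2
   p0   0    0   -2
   p1   0    0   -3
   p2   0    2    0
   p3   0    0    3
   p4   0   -2    0
   p5  -1    0    0
   p6   1    0    0

Candidate y = [3, -2, 0, 0, 0, 0, 0]; check y·C column-wise:
  col t0: 3·0 + -2·0 + 0·-1 + 0·1 = 0
  col t1: 3·0 + -2·0 + 0·2 + 0·-2 = 0
  col t2: 3·-2 + -2·-3 + 0·3 = 0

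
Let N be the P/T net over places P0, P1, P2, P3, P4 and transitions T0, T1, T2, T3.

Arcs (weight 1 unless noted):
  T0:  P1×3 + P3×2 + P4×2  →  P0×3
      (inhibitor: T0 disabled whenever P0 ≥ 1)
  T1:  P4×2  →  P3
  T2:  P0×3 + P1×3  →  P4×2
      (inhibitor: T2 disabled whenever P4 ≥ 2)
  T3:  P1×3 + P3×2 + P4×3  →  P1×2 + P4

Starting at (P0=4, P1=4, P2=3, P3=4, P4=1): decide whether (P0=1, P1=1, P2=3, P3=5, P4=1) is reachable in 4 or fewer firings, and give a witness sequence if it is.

step 1: fire T2:  (P0=4, P1=4, P2=3, P3=4, P4=1) → (P0=1, P1=1, P2=3, P3=4, P4=3)
step 2: fire T1:  (P0=1, P1=1, P2=3, P3=4, P4=3) → (P0=1, P1=1, P2=3, P3=5, P4=1)

YES — reachable via ⟨T2, T1⟩ (2 firings)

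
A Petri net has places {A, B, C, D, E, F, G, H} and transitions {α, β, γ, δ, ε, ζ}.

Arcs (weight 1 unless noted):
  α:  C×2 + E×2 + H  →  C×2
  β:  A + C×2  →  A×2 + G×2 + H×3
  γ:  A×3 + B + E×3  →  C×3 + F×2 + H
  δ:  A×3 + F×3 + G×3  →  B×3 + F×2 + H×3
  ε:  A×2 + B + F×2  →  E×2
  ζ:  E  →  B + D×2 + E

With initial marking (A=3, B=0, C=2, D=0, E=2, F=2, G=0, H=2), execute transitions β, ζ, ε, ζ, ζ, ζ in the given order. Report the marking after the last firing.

(A=2, B=3, C=0, D=8, E=4, F=0, G=2, H=5)

step 1: fire β:  (A=3, B=0, C=2, D=0, E=2, F=2, G=0, H=2) → (A=4, B=0, C=0, D=0, E=2, F=2, G=2, H=5)
step 2: fire ζ:  (A=4, B=0, C=0, D=0, E=2, F=2, G=2, H=5) → (A=4, B=1, C=0, D=2, E=2, F=2, G=2, H=5)
step 3: fire ε:  (A=4, B=1, C=0, D=2, E=2, F=2, G=2, H=5) → (A=2, B=0, C=0, D=2, E=4, F=0, G=2, H=5)
step 4: fire ζ:  (A=2, B=0, C=0, D=2, E=4, F=0, G=2, H=5) → (A=2, B=1, C=0, D=4, E=4, F=0, G=2, H=5)
step 5: fire ζ:  (A=2, B=1, C=0, D=4, E=4, F=0, G=2, H=5) → (A=2, B=2, C=0, D=6, E=4, F=0, G=2, H=5)
step 6: fire ζ:  (A=2, B=2, C=0, D=6, E=4, F=0, G=2, H=5) → (A=2, B=3, C=0, D=8, E=4, F=0, G=2, H=5)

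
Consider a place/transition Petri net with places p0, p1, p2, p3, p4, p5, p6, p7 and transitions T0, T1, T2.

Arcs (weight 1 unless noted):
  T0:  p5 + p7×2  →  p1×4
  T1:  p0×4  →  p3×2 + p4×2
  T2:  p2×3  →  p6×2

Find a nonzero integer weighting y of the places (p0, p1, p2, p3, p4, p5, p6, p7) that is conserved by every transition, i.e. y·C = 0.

y = (p0:1, p1:0, p2:0, p3:2, p4:0, p5:0, p6:0, p7:0)

Incidence matrix C (rows=places, cols=transitions):
       T0   T1   T2
   p0   0   -4    0
   p1   4    0    0
   p2   0    0   -3
   p3   0    2    0
   p4   0    2    0
   p5  -1    0    0
   p6   0    0    2
   p7  -2    0    0

Candidate y = [1, 0, 0, 2, 0, 0, 0, 0]; check y·C column-wise:
  col T0: 1·0 + 0·4 + 2·0 + 0·-1 + 0·-2 = 0
  col T1: 1·-4 + 2·2 + 0·2 = 0
  col T2: 1·0 + 0·-3 + 2·0 + 0·2 = 0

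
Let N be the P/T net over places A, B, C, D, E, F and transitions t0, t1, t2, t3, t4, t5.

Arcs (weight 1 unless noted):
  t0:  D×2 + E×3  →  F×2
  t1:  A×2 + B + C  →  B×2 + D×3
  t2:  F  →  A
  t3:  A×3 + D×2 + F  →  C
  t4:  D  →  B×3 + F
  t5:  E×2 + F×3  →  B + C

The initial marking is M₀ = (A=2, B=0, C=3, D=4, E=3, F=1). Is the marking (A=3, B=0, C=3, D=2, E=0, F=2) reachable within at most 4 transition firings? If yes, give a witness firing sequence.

step 1: fire t0:  (A=2, B=0, C=3, D=4, E=3, F=1) → (A=2, B=0, C=3, D=2, E=0, F=3)
step 2: fire t2:  (A=2, B=0, C=3, D=2, E=0, F=3) → (A=3, B=0, C=3, D=2, E=0, F=2)

YES — reachable via ⟨t0, t2⟩ (2 firings)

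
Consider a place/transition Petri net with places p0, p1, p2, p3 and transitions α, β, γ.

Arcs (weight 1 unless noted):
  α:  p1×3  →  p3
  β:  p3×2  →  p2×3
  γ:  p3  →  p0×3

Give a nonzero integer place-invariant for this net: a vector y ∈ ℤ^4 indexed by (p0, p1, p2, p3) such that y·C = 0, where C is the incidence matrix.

Incidence matrix C (rows=places, cols=transitions):
        α    β    γ
   p0   0    0    3
   p1  -3    0    0
   p2   0    3    0
   p3   1   -2   -1

Candidate y = [1, 1, 2, 3]; check y·C column-wise:
  col α: 1·0 + 1·-3 + 2·0 + 3·1 = 0
  col β: 1·0 + 1·0 + 2·3 + 3·-2 = 0
  col γ: 1·3 + 1·0 + 2·0 + 3·-1 = 0

y = (p0:1, p1:1, p2:2, p3:3)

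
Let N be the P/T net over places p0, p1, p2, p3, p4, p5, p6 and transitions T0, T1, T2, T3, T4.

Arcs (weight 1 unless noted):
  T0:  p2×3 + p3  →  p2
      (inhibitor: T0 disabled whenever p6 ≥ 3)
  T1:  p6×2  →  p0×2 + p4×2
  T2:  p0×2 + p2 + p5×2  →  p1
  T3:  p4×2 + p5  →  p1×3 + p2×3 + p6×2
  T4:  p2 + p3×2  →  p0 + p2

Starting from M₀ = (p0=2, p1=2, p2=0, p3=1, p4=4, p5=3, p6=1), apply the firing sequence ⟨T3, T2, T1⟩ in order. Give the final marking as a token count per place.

(p0=2, p1=6, p2=2, p3=1, p4=4, p5=0, p6=1)

step 1: fire T3:  (p0=2, p1=2, p2=0, p3=1, p4=4, p5=3, p6=1) → (p0=2, p1=5, p2=3, p3=1, p4=2, p5=2, p6=3)
step 2: fire T2:  (p0=2, p1=5, p2=3, p3=1, p4=2, p5=2, p6=3) → (p0=0, p1=6, p2=2, p3=1, p4=2, p5=0, p6=3)
step 3: fire T1:  (p0=0, p1=6, p2=2, p3=1, p4=2, p5=0, p6=3) → (p0=2, p1=6, p2=2, p3=1, p4=4, p5=0, p6=1)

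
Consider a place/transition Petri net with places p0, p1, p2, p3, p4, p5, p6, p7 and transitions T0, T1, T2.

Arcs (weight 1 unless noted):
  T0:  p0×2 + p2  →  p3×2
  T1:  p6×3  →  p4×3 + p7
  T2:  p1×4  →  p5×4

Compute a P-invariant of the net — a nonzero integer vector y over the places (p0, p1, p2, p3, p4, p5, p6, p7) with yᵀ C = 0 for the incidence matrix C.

y = (p0:1, p1:0, p2:-2, p3:0, p4:0, p5:0, p6:0, p7:0)

Incidence matrix C (rows=places, cols=transitions):
       T0   T1   T2
   p0  -2    0    0
   p1   0    0   -4
   p2  -1    0    0
   p3   2    0    0
   p4   0    3    0
   p5   0    0    4
   p6   0   -3    0
   p7   0    1    0

Candidate y = [1, 0, -2, 0, 0, 0, 0, 0]; check y·C column-wise:
  col T0: 1·-2 + -2·-1 + 0·2 = 0
  col T1: 1·0 + -2·0 + 0·3 + 0·-3 + 0·1 = 0
  col T2: 1·0 + 0·-4 + -2·0 + 0·4 = 0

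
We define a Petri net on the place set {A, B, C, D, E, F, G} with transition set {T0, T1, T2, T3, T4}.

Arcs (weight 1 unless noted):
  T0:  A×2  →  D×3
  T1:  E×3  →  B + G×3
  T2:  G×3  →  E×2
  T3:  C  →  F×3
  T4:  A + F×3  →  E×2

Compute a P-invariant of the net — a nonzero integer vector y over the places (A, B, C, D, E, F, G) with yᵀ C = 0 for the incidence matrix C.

y = (A:3, B:0, C:-3, D:2, E:0, F:-1, G:0)

Incidence matrix C (rows=places, cols=transitions):
       T0   T1   T2   T3   T4
    A  -2    0    0    0   -1
    B   0    1    0    0    0
    C   0    0    0   -1    0
    D   3    0    0    0    0
    E   0   -3    2    0    2
    F   0    0    0    3   -3
    G   0    3   -3    0    0

Candidate y = [3, 0, -3, 2, 0, -1, 0]; check y·C column-wise:
  col T0: 3·-2 + -3·0 + 2·3 + -1·0 = 0
  col T1: 3·0 + 0·1 + -3·0 + 2·0 + 0·-3 + -1·0 + 0·3 = 0
  col T2: 3·0 + -3·0 + 2·0 + 0·2 + -1·0 + 0·-3 = 0
  col T3: 3·0 + -3·-1 + 2·0 + -1·3 = 0
  col T4: 3·-1 + -3·0 + 2·0 + 0·2 + -1·-3 = 0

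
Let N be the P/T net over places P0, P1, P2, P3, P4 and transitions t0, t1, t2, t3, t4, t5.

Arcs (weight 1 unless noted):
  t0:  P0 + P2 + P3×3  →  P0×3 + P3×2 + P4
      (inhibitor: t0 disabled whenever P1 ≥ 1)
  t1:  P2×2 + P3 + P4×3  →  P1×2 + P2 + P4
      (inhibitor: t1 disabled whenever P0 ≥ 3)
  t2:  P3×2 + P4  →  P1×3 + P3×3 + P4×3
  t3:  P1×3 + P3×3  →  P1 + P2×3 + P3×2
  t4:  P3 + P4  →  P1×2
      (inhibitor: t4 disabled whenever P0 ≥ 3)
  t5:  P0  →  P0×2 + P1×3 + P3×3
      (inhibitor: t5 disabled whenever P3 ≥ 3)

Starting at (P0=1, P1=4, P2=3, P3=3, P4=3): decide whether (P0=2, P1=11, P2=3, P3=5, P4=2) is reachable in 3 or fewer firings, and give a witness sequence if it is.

depth 0: 1 marking
depth 1: 5 markings reached so far
depth 2: 16 markings reached so far
depth 3: 37 markings reached so far
target is not among the 37 markings reachable within 3 steps

NO — not reachable within 3 firings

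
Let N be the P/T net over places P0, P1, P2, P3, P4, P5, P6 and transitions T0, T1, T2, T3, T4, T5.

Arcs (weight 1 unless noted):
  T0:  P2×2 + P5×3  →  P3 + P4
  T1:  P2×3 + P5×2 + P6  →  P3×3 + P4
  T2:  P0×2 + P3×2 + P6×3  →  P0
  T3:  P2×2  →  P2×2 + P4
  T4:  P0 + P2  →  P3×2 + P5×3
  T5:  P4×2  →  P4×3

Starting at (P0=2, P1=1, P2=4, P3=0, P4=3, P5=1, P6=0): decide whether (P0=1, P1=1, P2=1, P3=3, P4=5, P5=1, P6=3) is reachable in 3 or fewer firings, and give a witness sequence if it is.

NO — not reachable within 3 firings

depth 0: 1 marking
depth 1: 3 markings reached so far
depth 2: 7 markings reached so far
depth 3: 12 markings reached so far
target is not among the 12 markings reachable within 3 steps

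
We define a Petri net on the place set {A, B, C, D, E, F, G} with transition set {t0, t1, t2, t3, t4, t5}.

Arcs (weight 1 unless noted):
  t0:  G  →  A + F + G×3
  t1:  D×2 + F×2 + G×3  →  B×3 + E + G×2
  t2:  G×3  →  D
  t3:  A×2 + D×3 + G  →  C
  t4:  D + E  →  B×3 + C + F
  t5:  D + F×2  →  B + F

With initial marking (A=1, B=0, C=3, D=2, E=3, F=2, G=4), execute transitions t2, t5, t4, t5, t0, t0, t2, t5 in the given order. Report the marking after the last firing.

(A=3, B=6, C=4, D=0, E=2, F=2, G=2)

step 1: fire t2:  (A=1, B=0, C=3, D=2, E=3, F=2, G=4) → (A=1, B=0, C=3, D=3, E=3, F=2, G=1)
step 2: fire t5:  (A=1, B=0, C=3, D=3, E=3, F=2, G=1) → (A=1, B=1, C=3, D=2, E=3, F=1, G=1)
step 3: fire t4:  (A=1, B=1, C=3, D=2, E=3, F=1, G=1) → (A=1, B=4, C=4, D=1, E=2, F=2, G=1)
step 4: fire t5:  (A=1, B=4, C=4, D=1, E=2, F=2, G=1) → (A=1, B=5, C=4, D=0, E=2, F=1, G=1)
step 5: fire t0:  (A=1, B=5, C=4, D=0, E=2, F=1, G=1) → (A=2, B=5, C=4, D=0, E=2, F=2, G=3)
step 6: fire t0:  (A=2, B=5, C=4, D=0, E=2, F=2, G=3) → (A=3, B=5, C=4, D=0, E=2, F=3, G=5)
step 7: fire t2:  (A=3, B=5, C=4, D=0, E=2, F=3, G=5) → (A=3, B=5, C=4, D=1, E=2, F=3, G=2)
step 8: fire t5:  (A=3, B=5, C=4, D=1, E=2, F=3, G=2) → (A=3, B=6, C=4, D=0, E=2, F=2, G=2)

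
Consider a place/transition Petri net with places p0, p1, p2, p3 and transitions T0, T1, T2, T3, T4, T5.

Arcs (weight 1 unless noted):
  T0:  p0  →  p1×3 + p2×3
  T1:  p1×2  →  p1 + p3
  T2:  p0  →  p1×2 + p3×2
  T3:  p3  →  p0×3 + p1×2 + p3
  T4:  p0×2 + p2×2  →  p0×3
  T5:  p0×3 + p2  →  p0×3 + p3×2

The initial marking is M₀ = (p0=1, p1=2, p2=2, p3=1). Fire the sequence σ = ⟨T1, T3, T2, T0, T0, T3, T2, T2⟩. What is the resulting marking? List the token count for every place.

(p0=2, p1=17, p2=8, p3=8)

step 1: fire T1:  (p0=1, p1=2, p2=2, p3=1) → (p0=1, p1=1, p2=2, p3=2)
step 2: fire T3:  (p0=1, p1=1, p2=2, p3=2) → (p0=4, p1=3, p2=2, p3=2)
step 3: fire T2:  (p0=4, p1=3, p2=2, p3=2) → (p0=3, p1=5, p2=2, p3=4)
step 4: fire T0:  (p0=3, p1=5, p2=2, p3=4) → (p0=2, p1=8, p2=5, p3=4)
step 5: fire T0:  (p0=2, p1=8, p2=5, p3=4) → (p0=1, p1=11, p2=8, p3=4)
step 6: fire T3:  (p0=1, p1=11, p2=8, p3=4) → (p0=4, p1=13, p2=8, p3=4)
step 7: fire T2:  (p0=4, p1=13, p2=8, p3=4) → (p0=3, p1=15, p2=8, p3=6)
step 8: fire T2:  (p0=3, p1=15, p2=8, p3=6) → (p0=2, p1=17, p2=8, p3=8)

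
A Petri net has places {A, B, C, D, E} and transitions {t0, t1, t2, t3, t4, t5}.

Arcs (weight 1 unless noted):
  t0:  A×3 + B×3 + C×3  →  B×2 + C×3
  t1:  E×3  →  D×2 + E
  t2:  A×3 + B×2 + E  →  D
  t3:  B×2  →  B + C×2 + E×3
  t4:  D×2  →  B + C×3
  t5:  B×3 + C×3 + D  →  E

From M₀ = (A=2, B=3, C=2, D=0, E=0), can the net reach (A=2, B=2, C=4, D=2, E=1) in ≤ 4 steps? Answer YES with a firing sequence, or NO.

YES — reachable via ⟨t3, t1⟩ (2 firings)

step 1: fire t3:  (A=2, B=3, C=2, D=0, E=0) → (A=2, B=2, C=4, D=0, E=3)
step 2: fire t1:  (A=2, B=2, C=4, D=0, E=3) → (A=2, B=2, C=4, D=2, E=1)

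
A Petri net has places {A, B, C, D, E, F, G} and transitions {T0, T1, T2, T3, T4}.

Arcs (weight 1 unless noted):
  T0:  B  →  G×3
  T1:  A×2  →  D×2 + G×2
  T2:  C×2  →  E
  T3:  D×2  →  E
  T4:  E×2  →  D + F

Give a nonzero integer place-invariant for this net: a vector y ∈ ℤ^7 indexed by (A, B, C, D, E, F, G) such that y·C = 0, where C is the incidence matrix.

y = (A:1, B:0, C:1, D:1, E:2, F:3, G:0)

Incidence matrix C (rows=places, cols=transitions):
       T0   T1   T2   T3   T4
    A   0   -2    0    0    0
    B  -1    0    0    0    0
    C   0    0   -2    0    0
    D   0    2    0   -2    1
    E   0    0    1    1   -2
    F   0    0    0    0    1
    G   3    2    0    0    0

Candidate y = [1, 0, 1, 1, 2, 3, 0]; check y·C column-wise:
  col T0: 1·0 + 0·-1 + 1·0 + 1·0 + 2·0 + 3·0 + 0·3 = 0
  col T1: 1·-2 + 1·0 + 1·2 + 2·0 + 3·0 + 0·2 = 0
  col T2: 1·0 + 1·-2 + 1·0 + 2·1 + 3·0 = 0
  col T3: 1·0 + 1·0 + 1·-2 + 2·1 + 3·0 = 0
  col T4: 1·0 + 1·0 + 1·1 + 2·-2 + 3·1 = 0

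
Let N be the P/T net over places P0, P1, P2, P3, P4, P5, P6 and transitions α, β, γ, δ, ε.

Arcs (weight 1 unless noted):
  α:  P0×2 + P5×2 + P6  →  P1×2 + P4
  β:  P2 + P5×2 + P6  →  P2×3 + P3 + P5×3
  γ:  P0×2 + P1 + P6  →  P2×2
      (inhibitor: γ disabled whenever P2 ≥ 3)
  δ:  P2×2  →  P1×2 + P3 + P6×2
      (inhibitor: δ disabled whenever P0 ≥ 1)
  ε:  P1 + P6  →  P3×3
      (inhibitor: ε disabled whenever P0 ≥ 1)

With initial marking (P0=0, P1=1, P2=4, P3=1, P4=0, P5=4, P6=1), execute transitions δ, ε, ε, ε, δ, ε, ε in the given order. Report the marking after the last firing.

step 1: fire δ:  (P0=0, P1=1, P2=4, P3=1, P4=0, P5=4, P6=1) → (P0=0, P1=3, P2=2, P3=2, P4=0, P5=4, P6=3)
step 2: fire ε:  (P0=0, P1=3, P2=2, P3=2, P4=0, P5=4, P6=3) → (P0=0, P1=2, P2=2, P3=5, P4=0, P5=4, P6=2)
step 3: fire ε:  (P0=0, P1=2, P2=2, P3=5, P4=0, P5=4, P6=2) → (P0=0, P1=1, P2=2, P3=8, P4=0, P5=4, P6=1)
step 4: fire ε:  (P0=0, P1=1, P2=2, P3=8, P4=0, P5=4, P6=1) → (P0=0, P1=0, P2=2, P3=11, P4=0, P5=4, P6=0)
step 5: fire δ:  (P0=0, P1=0, P2=2, P3=11, P4=0, P5=4, P6=0) → (P0=0, P1=2, P2=0, P3=12, P4=0, P5=4, P6=2)
step 6: fire ε:  (P0=0, P1=2, P2=0, P3=12, P4=0, P5=4, P6=2) → (P0=0, P1=1, P2=0, P3=15, P4=0, P5=4, P6=1)
step 7: fire ε:  (P0=0, P1=1, P2=0, P3=15, P4=0, P5=4, P6=1) → (P0=0, P1=0, P2=0, P3=18, P4=0, P5=4, P6=0)

(P0=0, P1=0, P2=0, P3=18, P4=0, P5=4, P6=0)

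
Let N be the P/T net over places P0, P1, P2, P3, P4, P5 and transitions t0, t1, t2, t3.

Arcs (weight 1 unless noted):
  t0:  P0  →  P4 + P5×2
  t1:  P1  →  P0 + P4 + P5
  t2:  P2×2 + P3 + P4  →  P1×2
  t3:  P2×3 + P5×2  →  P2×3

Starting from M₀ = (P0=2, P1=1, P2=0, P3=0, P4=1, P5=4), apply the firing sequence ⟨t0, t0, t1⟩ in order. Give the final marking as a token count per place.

step 1: fire t0:  (P0=2, P1=1, P2=0, P3=0, P4=1, P5=4) → (P0=1, P1=1, P2=0, P3=0, P4=2, P5=6)
step 2: fire t0:  (P0=1, P1=1, P2=0, P3=0, P4=2, P5=6) → (P0=0, P1=1, P2=0, P3=0, P4=3, P5=8)
step 3: fire t1:  (P0=0, P1=1, P2=0, P3=0, P4=3, P5=8) → (P0=1, P1=0, P2=0, P3=0, P4=4, P5=9)

(P0=1, P1=0, P2=0, P3=0, P4=4, P5=9)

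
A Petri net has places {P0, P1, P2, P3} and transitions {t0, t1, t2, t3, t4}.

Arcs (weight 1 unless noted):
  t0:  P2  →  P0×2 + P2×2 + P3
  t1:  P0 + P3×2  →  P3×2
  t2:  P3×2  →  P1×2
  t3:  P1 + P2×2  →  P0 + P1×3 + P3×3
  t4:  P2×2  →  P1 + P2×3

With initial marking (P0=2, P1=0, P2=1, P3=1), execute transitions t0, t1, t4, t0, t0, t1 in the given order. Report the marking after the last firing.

step 1: fire t0:  (P0=2, P1=0, P2=1, P3=1) → (P0=4, P1=0, P2=2, P3=2)
step 2: fire t1:  (P0=4, P1=0, P2=2, P3=2) → (P0=3, P1=0, P2=2, P3=2)
step 3: fire t4:  (P0=3, P1=0, P2=2, P3=2) → (P0=3, P1=1, P2=3, P3=2)
step 4: fire t0:  (P0=3, P1=1, P2=3, P3=2) → (P0=5, P1=1, P2=4, P3=3)
step 5: fire t0:  (P0=5, P1=1, P2=4, P3=3) → (P0=7, P1=1, P2=5, P3=4)
step 6: fire t1:  (P0=7, P1=1, P2=5, P3=4) → (P0=6, P1=1, P2=5, P3=4)

(P0=6, P1=1, P2=5, P3=4)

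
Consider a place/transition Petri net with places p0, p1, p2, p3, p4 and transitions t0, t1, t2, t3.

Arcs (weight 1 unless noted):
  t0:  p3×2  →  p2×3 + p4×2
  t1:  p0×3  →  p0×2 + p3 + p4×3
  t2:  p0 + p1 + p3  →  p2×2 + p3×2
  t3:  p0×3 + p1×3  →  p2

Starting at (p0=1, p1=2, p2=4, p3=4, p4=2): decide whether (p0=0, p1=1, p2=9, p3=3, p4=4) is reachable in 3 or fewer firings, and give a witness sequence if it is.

step 1: fire t0:  (p0=1, p1=2, p2=4, p3=4, p4=2) → (p0=1, p1=2, p2=7, p3=2, p4=4)
step 2: fire t2:  (p0=1, p1=2, p2=7, p3=2, p4=4) → (p0=0, p1=1, p2=9, p3=3, p4=4)

YES — reachable via ⟨t0, t2⟩ (2 firings)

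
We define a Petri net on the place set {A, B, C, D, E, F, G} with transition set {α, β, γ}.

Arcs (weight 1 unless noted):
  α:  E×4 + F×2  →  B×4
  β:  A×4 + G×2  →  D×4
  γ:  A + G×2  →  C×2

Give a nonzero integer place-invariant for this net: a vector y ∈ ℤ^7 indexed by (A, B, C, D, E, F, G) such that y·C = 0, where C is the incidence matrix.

Incidence matrix C (rows=places, cols=transitions):
        α    β    γ
    A   0   -4   -1
    B   4    0    0
    C   0    0    2
    D   0    4    0
    E  -4    0    0
    F  -2    0    0
    G   0   -2   -2

Candidate y = [2, 0, 1, 2, 0, 0, 0]; check y·C column-wise:
  col α: 2·0 + 0·4 + 1·0 + 2·0 + 0·-4 + 0·-2 = 0
  col β: 2·-4 + 1·0 + 2·4 + 0·-2 = 0
  col γ: 2·-1 + 1·2 + 2·0 + 0·-2 = 0

y = (A:2, B:0, C:1, D:2, E:0, F:0, G:0)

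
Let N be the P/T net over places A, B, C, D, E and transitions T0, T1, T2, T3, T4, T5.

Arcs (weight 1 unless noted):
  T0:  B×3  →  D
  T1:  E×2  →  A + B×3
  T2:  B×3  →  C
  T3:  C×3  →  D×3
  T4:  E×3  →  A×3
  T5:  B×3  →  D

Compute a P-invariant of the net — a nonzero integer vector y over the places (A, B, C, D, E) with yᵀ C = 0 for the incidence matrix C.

y = (A:3, B:1, C:3, D:3, E:3)

Incidence matrix C (rows=places, cols=transitions):
       T0   T1   T2   T3   T4   T5
    A   0    1    0    0    3    0
    B  -3    3   -3    0    0   -3
    C   0    0    1   -3    0    0
    D   1    0    0    3    0    1
    E   0   -2    0    0   -3    0

Candidate y = [3, 1, 3, 3, 3]; check y·C column-wise:
  col T0: 3·0 + 1·-3 + 3·0 + 3·1 + 3·0 = 0
  col T1: 3·1 + 1·3 + 3·0 + 3·0 + 3·-2 = 0
  col T2: 3·0 + 1·-3 + 3·1 + 3·0 + 3·0 = 0
  col T3: 3·0 + 1·0 + 3·-3 + 3·3 + 3·0 = 0
  col T4: 3·3 + 1·0 + 3·0 + 3·0 + 3·-3 = 0
  col T5: 3·0 + 1·-3 + 3·0 + 3·1 + 3·0 = 0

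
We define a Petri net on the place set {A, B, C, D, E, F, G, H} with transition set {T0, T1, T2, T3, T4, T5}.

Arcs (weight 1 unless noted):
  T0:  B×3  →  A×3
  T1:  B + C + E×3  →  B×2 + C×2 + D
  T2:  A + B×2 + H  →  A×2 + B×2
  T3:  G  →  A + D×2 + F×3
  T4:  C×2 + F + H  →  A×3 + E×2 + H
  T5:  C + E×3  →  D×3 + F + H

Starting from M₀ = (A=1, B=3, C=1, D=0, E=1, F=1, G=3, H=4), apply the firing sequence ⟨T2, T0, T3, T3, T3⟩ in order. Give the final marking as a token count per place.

step 1: fire T2:  (A=1, B=3, C=1, D=0, E=1, F=1, G=3, H=4) → (A=2, B=3, C=1, D=0, E=1, F=1, G=3, H=3)
step 2: fire T0:  (A=2, B=3, C=1, D=0, E=1, F=1, G=3, H=3) → (A=5, B=0, C=1, D=0, E=1, F=1, G=3, H=3)
step 3: fire T3:  (A=5, B=0, C=1, D=0, E=1, F=1, G=3, H=3) → (A=6, B=0, C=1, D=2, E=1, F=4, G=2, H=3)
step 4: fire T3:  (A=6, B=0, C=1, D=2, E=1, F=4, G=2, H=3) → (A=7, B=0, C=1, D=4, E=1, F=7, G=1, H=3)
step 5: fire T3:  (A=7, B=0, C=1, D=4, E=1, F=7, G=1, H=3) → (A=8, B=0, C=1, D=6, E=1, F=10, G=0, H=3)

(A=8, B=0, C=1, D=6, E=1, F=10, G=0, H=3)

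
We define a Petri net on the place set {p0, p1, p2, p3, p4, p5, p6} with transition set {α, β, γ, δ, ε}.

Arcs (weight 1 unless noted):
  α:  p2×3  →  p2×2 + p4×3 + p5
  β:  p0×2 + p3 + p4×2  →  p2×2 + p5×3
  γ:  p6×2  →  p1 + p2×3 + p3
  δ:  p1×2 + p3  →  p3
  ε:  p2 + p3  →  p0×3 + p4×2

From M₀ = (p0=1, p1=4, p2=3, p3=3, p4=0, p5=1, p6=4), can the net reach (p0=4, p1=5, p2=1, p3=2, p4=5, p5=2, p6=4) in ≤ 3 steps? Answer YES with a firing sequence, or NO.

depth 0: 1 marking
depth 1: 5 markings reached so far
depth 2: 15 markings reached so far
depth 3: 34 markings reached so far
target is not among the 34 markings reachable within 3 steps

NO — not reachable within 3 firings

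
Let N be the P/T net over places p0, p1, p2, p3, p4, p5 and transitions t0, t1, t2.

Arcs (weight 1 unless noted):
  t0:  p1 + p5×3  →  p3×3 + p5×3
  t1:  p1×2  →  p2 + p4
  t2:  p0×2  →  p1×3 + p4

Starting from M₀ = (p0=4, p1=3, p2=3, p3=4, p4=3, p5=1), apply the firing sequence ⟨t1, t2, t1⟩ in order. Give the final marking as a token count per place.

(p0=2, p1=2, p2=5, p3=4, p4=6, p5=1)

step 1: fire t1:  (p0=4, p1=3, p2=3, p3=4, p4=3, p5=1) → (p0=4, p1=1, p2=4, p3=4, p4=4, p5=1)
step 2: fire t2:  (p0=4, p1=1, p2=4, p3=4, p4=4, p5=1) → (p0=2, p1=4, p2=4, p3=4, p4=5, p5=1)
step 3: fire t1:  (p0=2, p1=4, p2=4, p3=4, p4=5, p5=1) → (p0=2, p1=2, p2=5, p3=4, p4=6, p5=1)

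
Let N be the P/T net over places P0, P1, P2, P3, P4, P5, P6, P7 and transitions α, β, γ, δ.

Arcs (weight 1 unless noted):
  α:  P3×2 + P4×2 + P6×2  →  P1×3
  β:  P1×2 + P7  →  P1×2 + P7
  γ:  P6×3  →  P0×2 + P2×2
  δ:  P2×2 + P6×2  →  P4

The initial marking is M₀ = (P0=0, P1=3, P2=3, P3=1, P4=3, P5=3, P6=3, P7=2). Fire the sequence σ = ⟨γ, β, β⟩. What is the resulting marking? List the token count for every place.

(P0=2, P1=3, P2=5, P3=1, P4=3, P5=3, P6=0, P7=2)

step 1: fire γ:  (P0=0, P1=3, P2=3, P3=1, P4=3, P5=3, P6=3, P7=2) → (P0=2, P1=3, P2=5, P3=1, P4=3, P5=3, P6=0, P7=2)
step 2: fire β:  (P0=2, P1=3, P2=5, P3=1, P4=3, P5=3, P6=0, P7=2) → (P0=2, P1=3, P2=5, P3=1, P4=3, P5=3, P6=0, P7=2)
step 3: fire β:  (P0=2, P1=3, P2=5, P3=1, P4=3, P5=3, P6=0, P7=2) → (P0=2, P1=3, P2=5, P3=1, P4=3, P5=3, P6=0, P7=2)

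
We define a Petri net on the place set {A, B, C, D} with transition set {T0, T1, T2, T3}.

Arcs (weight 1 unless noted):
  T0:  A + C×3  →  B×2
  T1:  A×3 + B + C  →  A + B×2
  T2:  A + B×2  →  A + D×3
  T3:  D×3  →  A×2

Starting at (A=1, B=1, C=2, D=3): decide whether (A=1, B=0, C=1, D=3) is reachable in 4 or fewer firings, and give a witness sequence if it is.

YES — reachable via ⟨T3, T1, T2⟩ (3 firings)

step 1: fire T3:  (A=1, B=1, C=2, D=3) → (A=3, B=1, C=2, D=0)
step 2: fire T1:  (A=3, B=1, C=2, D=0) → (A=1, B=2, C=1, D=0)
step 3: fire T2:  (A=1, B=2, C=1, D=0) → (A=1, B=0, C=1, D=3)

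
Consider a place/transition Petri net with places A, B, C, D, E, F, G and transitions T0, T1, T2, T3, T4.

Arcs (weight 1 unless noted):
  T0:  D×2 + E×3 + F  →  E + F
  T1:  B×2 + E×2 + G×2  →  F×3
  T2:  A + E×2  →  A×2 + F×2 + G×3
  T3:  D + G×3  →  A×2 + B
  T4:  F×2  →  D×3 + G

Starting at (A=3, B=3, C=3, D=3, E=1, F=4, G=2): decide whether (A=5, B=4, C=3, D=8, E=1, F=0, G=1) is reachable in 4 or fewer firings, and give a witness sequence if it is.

YES — reachable via ⟨T4, T3, T4⟩ (3 firings)

step 1: fire T4:  (A=3, B=3, C=3, D=3, E=1, F=4, G=2) → (A=3, B=3, C=3, D=6, E=1, F=2, G=3)
step 2: fire T3:  (A=3, B=3, C=3, D=6, E=1, F=2, G=3) → (A=5, B=4, C=3, D=5, E=1, F=2, G=0)
step 3: fire T4:  (A=5, B=4, C=3, D=5, E=1, F=2, G=0) → (A=5, B=4, C=3, D=8, E=1, F=0, G=1)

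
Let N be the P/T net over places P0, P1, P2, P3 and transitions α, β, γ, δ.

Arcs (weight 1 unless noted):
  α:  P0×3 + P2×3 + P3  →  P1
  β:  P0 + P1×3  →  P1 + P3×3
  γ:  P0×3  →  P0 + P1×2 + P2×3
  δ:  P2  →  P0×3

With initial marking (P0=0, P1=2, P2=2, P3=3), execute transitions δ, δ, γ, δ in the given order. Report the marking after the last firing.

(P0=7, P1=4, P2=2, P3=3)

step 1: fire δ:  (P0=0, P1=2, P2=2, P3=3) → (P0=3, P1=2, P2=1, P3=3)
step 2: fire δ:  (P0=3, P1=2, P2=1, P3=3) → (P0=6, P1=2, P2=0, P3=3)
step 3: fire γ:  (P0=6, P1=2, P2=0, P3=3) → (P0=4, P1=4, P2=3, P3=3)
step 4: fire δ:  (P0=4, P1=4, P2=3, P3=3) → (P0=7, P1=4, P2=2, P3=3)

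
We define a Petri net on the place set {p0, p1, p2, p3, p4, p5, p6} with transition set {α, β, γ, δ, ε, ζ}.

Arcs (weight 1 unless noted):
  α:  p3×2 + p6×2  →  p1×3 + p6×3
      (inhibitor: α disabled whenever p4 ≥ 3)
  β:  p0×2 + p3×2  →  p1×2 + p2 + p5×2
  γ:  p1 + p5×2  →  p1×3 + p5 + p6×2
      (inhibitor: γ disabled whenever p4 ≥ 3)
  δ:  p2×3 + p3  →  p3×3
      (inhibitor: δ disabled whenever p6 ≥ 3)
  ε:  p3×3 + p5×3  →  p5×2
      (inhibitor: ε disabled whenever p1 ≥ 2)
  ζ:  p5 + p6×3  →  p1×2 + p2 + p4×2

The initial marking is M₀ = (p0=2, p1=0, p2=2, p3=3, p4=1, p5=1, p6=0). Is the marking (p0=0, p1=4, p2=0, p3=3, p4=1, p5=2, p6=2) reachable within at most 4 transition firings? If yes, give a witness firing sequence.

step 1: fire β:  (p0=2, p1=0, p2=2, p3=3, p4=1, p5=1, p6=0) → (p0=0, p1=2, p2=3, p3=1, p4=1, p5=3, p6=0)
step 2: fire γ:  (p0=0, p1=2, p2=3, p3=1, p4=1, p5=3, p6=0) → (p0=0, p1=4, p2=3, p3=1, p4=1, p5=2, p6=2)
step 3: fire δ:  (p0=0, p1=4, p2=3, p3=1, p4=1, p5=2, p6=2) → (p0=0, p1=4, p2=0, p3=3, p4=1, p5=2, p6=2)

YES — reachable via ⟨β, γ, δ⟩ (3 firings)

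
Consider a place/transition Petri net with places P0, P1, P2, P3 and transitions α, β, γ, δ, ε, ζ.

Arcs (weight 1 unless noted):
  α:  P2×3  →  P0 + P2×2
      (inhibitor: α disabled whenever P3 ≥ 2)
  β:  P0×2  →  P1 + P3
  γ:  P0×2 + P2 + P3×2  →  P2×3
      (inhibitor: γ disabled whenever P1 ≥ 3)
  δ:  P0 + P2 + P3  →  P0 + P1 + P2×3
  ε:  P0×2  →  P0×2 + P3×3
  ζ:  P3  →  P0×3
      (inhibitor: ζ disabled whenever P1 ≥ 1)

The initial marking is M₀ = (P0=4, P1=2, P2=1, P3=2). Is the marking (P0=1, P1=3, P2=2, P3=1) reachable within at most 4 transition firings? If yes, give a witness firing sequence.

step 1: fire γ:  (P0=4, P1=2, P2=1, P3=2) → (P0=2, P1=2, P2=3, P3=0)
step 2: fire α:  (P0=2, P1=2, P2=3, P3=0) → (P0=3, P1=2, P2=2, P3=0)
step 3: fire β:  (P0=3, P1=2, P2=2, P3=0) → (P0=1, P1=3, P2=2, P3=1)

YES — reachable via ⟨γ, α, β⟩ (3 firings)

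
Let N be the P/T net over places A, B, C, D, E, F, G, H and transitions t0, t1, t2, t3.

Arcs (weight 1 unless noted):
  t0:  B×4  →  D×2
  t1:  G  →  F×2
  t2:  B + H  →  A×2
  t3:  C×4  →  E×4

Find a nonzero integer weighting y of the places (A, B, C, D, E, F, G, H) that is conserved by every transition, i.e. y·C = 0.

Incidence matrix C (rows=places, cols=transitions):
       t0   t1   t2   t3
    A   0    0    2    0
    B  -4    0   -1    0
    C   0    0    0   -4
    D   2    0    0    0
    E   0    0    0    4
    F   0    2    0    0
    G   0   -1    0    0
    H   0    0   -1    0

Candidate y = [1, 2, 0, 4, 0, 0, 0, 0]; check y·C column-wise:
  col t0: 1·0 + 2·-4 + 4·2 = 0
  col t1: 1·0 + 2·0 + 4·0 + 0·2 + 0·-1 = 0
  col t2: 1·2 + 2·-1 + 4·0 + 0·-1 = 0
  col t3: 1·0 + 2·0 + 0·-4 + 4·0 + 0·4 = 0

y = (A:1, B:2, C:0, D:4, E:0, F:0, G:0, H:0)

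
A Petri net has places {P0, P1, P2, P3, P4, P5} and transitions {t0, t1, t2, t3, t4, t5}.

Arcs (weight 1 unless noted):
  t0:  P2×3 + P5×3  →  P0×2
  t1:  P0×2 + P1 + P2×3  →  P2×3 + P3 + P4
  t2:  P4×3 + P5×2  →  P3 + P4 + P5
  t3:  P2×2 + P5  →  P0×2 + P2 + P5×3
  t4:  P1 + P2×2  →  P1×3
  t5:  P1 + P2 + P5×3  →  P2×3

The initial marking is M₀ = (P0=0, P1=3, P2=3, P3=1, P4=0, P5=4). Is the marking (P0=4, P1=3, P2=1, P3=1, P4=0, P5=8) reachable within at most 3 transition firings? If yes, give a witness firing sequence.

YES — reachable via ⟨t3, t3⟩ (2 firings)

step 1: fire t3:  (P0=0, P1=3, P2=3, P3=1, P4=0, P5=4) → (P0=2, P1=3, P2=2, P3=1, P4=0, P5=6)
step 2: fire t3:  (P0=2, P1=3, P2=2, P3=1, P4=0, P5=6) → (P0=4, P1=3, P2=1, P3=1, P4=0, P5=8)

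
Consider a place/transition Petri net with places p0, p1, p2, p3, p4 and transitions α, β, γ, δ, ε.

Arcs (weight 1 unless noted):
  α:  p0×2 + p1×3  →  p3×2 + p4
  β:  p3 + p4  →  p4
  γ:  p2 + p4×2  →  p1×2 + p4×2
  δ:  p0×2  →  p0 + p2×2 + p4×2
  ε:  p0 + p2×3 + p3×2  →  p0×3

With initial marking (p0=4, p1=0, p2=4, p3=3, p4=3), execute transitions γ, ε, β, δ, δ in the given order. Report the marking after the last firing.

(p0=4, p1=2, p2=4, p3=0, p4=7)

step 1: fire γ:  (p0=4, p1=0, p2=4, p3=3, p4=3) → (p0=4, p1=2, p2=3, p3=3, p4=3)
step 2: fire ε:  (p0=4, p1=2, p2=3, p3=3, p4=3) → (p0=6, p1=2, p2=0, p3=1, p4=3)
step 3: fire β:  (p0=6, p1=2, p2=0, p3=1, p4=3) → (p0=6, p1=2, p2=0, p3=0, p4=3)
step 4: fire δ:  (p0=6, p1=2, p2=0, p3=0, p4=3) → (p0=5, p1=2, p2=2, p3=0, p4=5)
step 5: fire δ:  (p0=5, p1=2, p2=2, p3=0, p4=5) → (p0=4, p1=2, p2=4, p3=0, p4=7)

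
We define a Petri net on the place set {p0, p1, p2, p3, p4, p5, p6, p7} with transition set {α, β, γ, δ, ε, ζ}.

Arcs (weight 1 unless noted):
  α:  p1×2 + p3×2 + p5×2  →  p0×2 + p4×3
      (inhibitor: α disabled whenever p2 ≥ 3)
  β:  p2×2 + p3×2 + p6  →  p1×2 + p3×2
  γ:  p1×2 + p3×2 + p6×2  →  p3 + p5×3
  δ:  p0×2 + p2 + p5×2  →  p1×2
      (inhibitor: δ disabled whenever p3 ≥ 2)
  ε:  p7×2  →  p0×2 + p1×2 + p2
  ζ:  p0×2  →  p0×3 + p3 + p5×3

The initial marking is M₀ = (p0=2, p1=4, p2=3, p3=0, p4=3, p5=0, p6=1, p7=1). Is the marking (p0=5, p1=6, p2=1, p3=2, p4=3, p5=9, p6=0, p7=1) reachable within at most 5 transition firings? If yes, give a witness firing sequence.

NO — not reachable within 5 firings

depth 0: 1 marking
depth 1: 2 markings reached so far
depth 2: 4 markings reached so far
depth 3: 6 markings reached so far
depth 4: 9 markings reached so far
depth 5: 13 markings reached so far
target is not among the 13 markings reachable within 5 steps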